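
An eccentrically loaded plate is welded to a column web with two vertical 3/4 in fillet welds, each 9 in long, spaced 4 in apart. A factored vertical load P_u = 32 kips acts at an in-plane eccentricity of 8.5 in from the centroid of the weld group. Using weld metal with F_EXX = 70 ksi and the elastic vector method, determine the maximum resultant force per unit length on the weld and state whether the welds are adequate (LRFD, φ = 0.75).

Total weld length L_w = 18 in. Treat welds as unit-width lines.
Polar moment about centroid: J = 2[d³/12 + d(b/2)²] = 2[9³/12 + 9×2²] = 193.5 in³.
Direct shear f_v = P/L_w = 32 / 18 = 1.778 kip/in (vertical).
Torsion M = P·e = 32 × 8.5 = 272 kip·in.
Critical point at (x, y) = (2, 4.5) from centroid. f_tx = M·y/J = 6.326 kip/in; f_ty = M·x/J = 2.811 kip/in.
Resultant f_max = √[f_tx² + (f_v + f_ty)²] = √[6.326² + (1.778 + 2.811)²] = 7.815 kip/in.
Capacity per unit length: φr_n = 0.75 × 0.6 × 70 × (0.707 × 0.75) = 16.7 kip/in.
7.815 ≤ 16.7 → adequate.

f_max ≈ 7.81 kip/in; adequate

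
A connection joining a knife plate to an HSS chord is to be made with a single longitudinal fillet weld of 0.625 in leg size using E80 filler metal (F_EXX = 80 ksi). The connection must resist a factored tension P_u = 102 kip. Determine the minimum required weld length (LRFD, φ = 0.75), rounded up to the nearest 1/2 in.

Throat t_e = 0.707 × 0.625 = 0.4419 in.
φr_n = 0.75 × 0.6 × 80 × 0.4419 = 15.91 kip/in.
L_req = P_u / φr_n = 102 / 15.91 = 6.412 in total.
Round up → use L = 6.5 in.

L = 6.5 in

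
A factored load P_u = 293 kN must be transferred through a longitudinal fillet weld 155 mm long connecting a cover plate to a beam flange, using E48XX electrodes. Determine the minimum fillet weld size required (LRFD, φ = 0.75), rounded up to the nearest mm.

w = 13 mm

E48XX → F_EXX = 480 MPa.
Total weld length L = 155 mm.
Required throat t_e = P_u / (φ × 0.6 F_EXX × L) = 293 / (0.75 × 0.6 × 480 × 155 × 10⁻³) = 8.751 mm.
Required leg w = t_e / 0.707 = 12.38 mm → use 13 mm.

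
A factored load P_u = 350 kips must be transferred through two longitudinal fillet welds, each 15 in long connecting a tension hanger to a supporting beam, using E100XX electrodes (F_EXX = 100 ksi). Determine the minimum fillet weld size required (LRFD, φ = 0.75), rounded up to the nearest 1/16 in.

Total weld length L = 30 in.
Required throat t_e = P_u / (φ × 0.6 F_EXX × L) = 350 / (0.75 × 0.6 × 100 × 30) = 0.2593 in.
Required leg w = t_e / 0.707 = 0.3667 in → use 3/8 in.

w = 3/8 in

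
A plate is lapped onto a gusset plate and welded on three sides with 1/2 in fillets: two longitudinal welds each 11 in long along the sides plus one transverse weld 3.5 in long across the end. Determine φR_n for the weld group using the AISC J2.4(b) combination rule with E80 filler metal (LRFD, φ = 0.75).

E80XX → F_EXX = 80 ksi.
t_e = 0.707 × 0.5 = 0.3535 in.
R_nwl = 0.6 × 80 × 0.3535 × 22 = 373.3 kips (longitudinal, 2 welds).
R_nwt = 0.6 × 80 × 0.3535 × 3.5 = 59.39 kips (transverse, base value).
(i) R_nwl + R_nwt = 432.7 kips; (ii) 0.85 R_nwl + 1.5 R_nwt = 406.4 kips.
R_n = max = 432.7 kips [governs: (i)]; φR_n = 324.5 kips.

φR_n ≈ 325 kips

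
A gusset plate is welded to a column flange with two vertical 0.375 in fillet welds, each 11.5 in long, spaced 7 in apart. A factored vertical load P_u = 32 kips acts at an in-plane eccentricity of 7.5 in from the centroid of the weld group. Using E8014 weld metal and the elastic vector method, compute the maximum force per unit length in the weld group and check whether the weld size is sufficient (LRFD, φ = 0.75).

E80XX → F_EXX = 80 ksi.
Total weld length L_w = 23 in. Treat welds as unit-width lines.
Polar moment about centroid: J = 2[d³/12 + d(b/2)²] = 2[11.5³/12 + 11.5×3.5²] = 535.2 in³.
Direct shear f_v = P/L_w = 32 / 23 = 1.391 kip/in (vertical).
Torsion M = P·e = 32 × 7.5 = 240 kip·in.
Critical point at (x, y) = (3.5, 5.75) from centroid. f_tx = M·y/J = 2.578 kip/in; f_ty = M·x/J = 1.569 kip/in.
Resultant f_max = √[f_tx² + (f_v + f_ty)²] = √[2.578² + (1.391 + 1.569)²] = 3.926 kip/in.
Capacity per unit length: φr_n = 0.75 × 0.6 × 80 × (0.707 × 0.375) = 9.544 kip/in.
3.926 ≤ 9.544 → adequate.

f_max ≈ 3.93 kip/in; adequate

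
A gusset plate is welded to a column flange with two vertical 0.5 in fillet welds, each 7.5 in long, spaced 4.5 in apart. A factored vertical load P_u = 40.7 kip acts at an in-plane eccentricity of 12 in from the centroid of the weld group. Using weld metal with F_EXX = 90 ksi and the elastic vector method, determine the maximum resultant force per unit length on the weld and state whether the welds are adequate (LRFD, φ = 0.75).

f_max ≈ 16.2 kip/in; NOT adequate

Total weld length L_w = 15 in. Treat welds as unit-width lines.
Polar moment about centroid: J = 2[d³/12 + d(b/2)²] = 2[7.5³/12 + 7.5×2.25²] = 146.2 in³.
Direct shear f_v = P/L_w = 40.7 / 15 = 2.713 kip/in (vertical).
Torsion M = P·e = 40.7 × 12 = 488.4 kip·in.
Critical point at (x, y) = (2.25, 3.75) from centroid. f_tx = M·y/J = 12.52 kip/in; f_ty = M·x/J = 7.514 kip/in.
Resultant f_max = √[f_tx² + (f_v + f_ty)²] = √[12.52² + (2.713 + 7.514)²] = 16.17 kip/in.
Capacity per unit length: φr_n = 0.75 × 0.6 × 90 × (0.707 × 0.5) = 14.32 kip/in.
16.17 > 14.32 → NOT adequate.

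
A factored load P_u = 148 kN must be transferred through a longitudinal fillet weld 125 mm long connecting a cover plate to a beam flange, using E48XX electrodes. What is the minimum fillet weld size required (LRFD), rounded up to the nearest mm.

E48XX → F_EXX = 480 MPa.
Total weld length L = 125 mm.
Required throat t_e = P_u / (φ × 0.6 F_EXX × L) = 148 / (0.75 × 0.6 × 480 × 125 × 10⁻³) = 5.481 mm.
Required leg w = t_e / 0.707 = 7.753 mm → use 8 mm.

w = 8 mm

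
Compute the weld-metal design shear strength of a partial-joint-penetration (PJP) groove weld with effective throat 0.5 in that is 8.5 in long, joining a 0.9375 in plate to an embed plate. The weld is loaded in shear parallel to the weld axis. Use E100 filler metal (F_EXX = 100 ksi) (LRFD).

Effective throat (given) t_e = 0.5 in.
A_we = 0.5 × 8.5 = 4.25 in².
F_nw = 0.6 F_EXX = 60 ksi.
φR_n = 0.75 × 60 × 4.25 = 191.2 kip.

φR_n ≈ 191 kip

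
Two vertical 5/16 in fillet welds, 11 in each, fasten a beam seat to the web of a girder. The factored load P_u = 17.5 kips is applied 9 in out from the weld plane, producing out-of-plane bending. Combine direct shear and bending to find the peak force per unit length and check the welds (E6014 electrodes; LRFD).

E60XX → F_EXX = 60 ksi.
L_w = 2 × 11 = 22 in; section modulus (unit throat) S = 2 × L²/6 = 40.33 in².
Direct shear f_v = P/L_w = 17.5/22 = 0.7955 kip/in.
Moment M = P × e = 17.5 × 9 = 157.5 kip·in; bending f_b = M/S = 3.905 kip/in.
f_max = √(f_v² + f_b²) = √(0.7955² + 3.905²) = 3.985 kip/in.
φr_n = 0.75 × 0.6 × 60 × (0.707 × 0.3125) = 5.965 kip/in → adequate.

f_max ≈ 3.99 kip/in; adequate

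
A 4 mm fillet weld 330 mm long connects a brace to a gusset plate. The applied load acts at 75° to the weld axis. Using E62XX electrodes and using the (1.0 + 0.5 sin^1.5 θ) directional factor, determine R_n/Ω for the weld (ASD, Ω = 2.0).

R_n/Ω ≈ 256 kN

E62XX → F_EXX = 620 MPa.
t_e = 0.707 × 4 = 2.828 mm; A_we = 2.828 × 330 = 933.2 mm².
Directional factor: 1.0 + 0.5 sin^1.5(75°) = 1.475.
F_nw = 0.6 × 620 × 1.475 = 548.6 MPa.
R_n/Ω = (548.6 × 933.2) / 2.0 × 10⁻³ = 256 kN.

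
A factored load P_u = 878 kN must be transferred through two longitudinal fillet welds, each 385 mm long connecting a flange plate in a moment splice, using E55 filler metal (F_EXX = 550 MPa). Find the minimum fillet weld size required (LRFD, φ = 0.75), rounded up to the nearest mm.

Total weld length L = 770 mm.
Required throat t_e = P_u / (φ × 0.6 F_EXX × L) = 878 / (0.75 × 0.6 × 550 × 770 × 10⁻³) = 4.607 mm.
Required leg w = t_e / 0.707 = 6.516 mm → use 7 mm.

w = 7 mm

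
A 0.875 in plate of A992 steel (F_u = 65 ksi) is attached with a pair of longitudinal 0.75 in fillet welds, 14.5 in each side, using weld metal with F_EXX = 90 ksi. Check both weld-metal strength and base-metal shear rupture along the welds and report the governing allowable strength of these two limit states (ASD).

R_n/Ω ≈ 415 kips (weld metal governs)

t_e = 0.707 × 0.75 = 0.5302 in; L = 29 in.
Weld metal: R_n/Ω = (1/2.0) × 0.6 × 90 × 0.5302 × 29 = 415.2 kips.
Base metal (shear rupture): R_n/Ω = (1/2.0) × 0.6 × 65 × 0.875 × 29 = 494.8 kips.
Governing: weld metal.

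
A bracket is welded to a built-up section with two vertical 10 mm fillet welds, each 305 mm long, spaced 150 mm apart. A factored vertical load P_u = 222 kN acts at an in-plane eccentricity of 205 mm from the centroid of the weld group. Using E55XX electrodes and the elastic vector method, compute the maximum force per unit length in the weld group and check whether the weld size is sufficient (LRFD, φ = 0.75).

E55XX → F_EXX = 550 MPa.
Total weld length L_w = 610 mm. Treat welds as unit-width lines.
Polar moment about centroid: J = 2[d³/12 + d(b/2)²] = 2[305³/12 + 305×75²] = 8160000 mm³.
Direct shear f_v = P/L_w = 222×10³ / 610 = 363.9 N/mm (vertical).
Torsion M = P·e = 222×10³ × 205 = 45510000 N·mm.
Critical point at (x, y) = (75, 152.5) from centroid. f_tx = M·y/J = 850.5 N/mm; f_ty = M·x/J = 418.3 N/mm.
Resultant f_max = √[f_tx² + (f_v + f_ty)²] = √[850.5² + (363.9 + 418.3)²] = 1156 N/mm.
Capacity per unit length: φr_n = 0.75 × 0.6 × 550 × (0.707 × 10) = 1750 N/mm.
1156 ≤ 1750 → adequate.

f_max ≈ 1160 N/mm; adequate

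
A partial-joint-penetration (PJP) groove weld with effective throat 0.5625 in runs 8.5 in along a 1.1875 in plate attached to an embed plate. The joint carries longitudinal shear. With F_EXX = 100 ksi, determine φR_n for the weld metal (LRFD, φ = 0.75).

Effective throat (given) t_e = 0.5625 in.
A_we = 0.5625 × 8.5 = 4.781 in².
F_nw = 0.6 F_EXX = 60 ksi.
φR_n = 0.75 × 60 × 4.781 = 215.2 kip.

φR_n ≈ 215 kip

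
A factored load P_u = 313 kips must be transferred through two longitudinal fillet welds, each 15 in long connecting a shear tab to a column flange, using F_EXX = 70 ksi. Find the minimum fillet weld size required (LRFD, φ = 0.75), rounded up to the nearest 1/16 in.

Total weld length L = 30 in.
Required throat t_e = P_u / (φ × 0.6 F_EXX × L) = 313 / (0.75 × 0.6 × 70 × 30) = 0.3312 in.
Required leg w = t_e / 0.707 = 0.4685 in → use 1/2 in.

w = 1/2 in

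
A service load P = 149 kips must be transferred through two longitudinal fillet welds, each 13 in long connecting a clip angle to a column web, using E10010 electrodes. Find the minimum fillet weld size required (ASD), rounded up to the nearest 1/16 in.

w = 5/16 in

E100XX → F_EXX = 100 ksi.
Total weld length L = 26 in.
Required throat t_e = P × Ω / (0.6 F_EXX × L) = 149 × 2.0 / (0.6 × 100 × 26) = 0.191 in.
Required leg w = t_e / 0.707 = 0.2702 in → use 5/16 in.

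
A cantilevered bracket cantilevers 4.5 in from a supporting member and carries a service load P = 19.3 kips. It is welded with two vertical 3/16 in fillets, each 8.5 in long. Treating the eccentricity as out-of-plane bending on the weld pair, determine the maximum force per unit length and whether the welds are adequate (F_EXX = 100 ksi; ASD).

L_w = 2 × 8.5 = 17 in; section modulus (unit throat) S = 2 × L²/6 = 24.08 in².
Direct shear f_v = P/L_w = 19.3/17 = 1.135 kip/in.
Moment M = P × e = 19.3 × 4.5 = 86.85 kip·in; bending f_b = M/S = 3.606 kip/in.
f_max = √(f_v² + f_b²) = √(1.135² + 3.606²) = 3.781 kip/in.
r_n/Ω = (1/2.0) × 0.6 × 100 × (0.707 × 0.1875) = 3.977 kip/in → adequate.

f_max ≈ 3.78 kip/in; adequate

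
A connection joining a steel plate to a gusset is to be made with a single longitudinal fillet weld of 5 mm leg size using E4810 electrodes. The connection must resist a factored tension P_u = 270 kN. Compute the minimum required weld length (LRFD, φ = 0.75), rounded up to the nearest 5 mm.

E48XX → F_EXX = 480 MPa.
Throat t_e = 0.707 × 5 = 3.535 mm.
φr_n = 0.75 × 0.6 × 480 × 3.535 × 10⁻³ = 0.7636 kN/mm.
L_req = P_u / φr_n = 270 / 0.7636 = 353.6 mm total.
Round up → use L = 355 mm.

L = 355 mm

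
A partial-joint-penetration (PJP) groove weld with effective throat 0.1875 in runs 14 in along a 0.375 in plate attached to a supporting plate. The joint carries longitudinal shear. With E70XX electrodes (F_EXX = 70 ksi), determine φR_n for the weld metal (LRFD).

φR_n ≈ 82.7 kip

Effective throat (given) t_e = 0.1875 in.
A_we = 0.1875 × 14 = 2.625 in².
F_nw = 0.6 F_EXX = 42 ksi.
φR_n = 0.75 × 42 × 2.625 = 82.69 kip.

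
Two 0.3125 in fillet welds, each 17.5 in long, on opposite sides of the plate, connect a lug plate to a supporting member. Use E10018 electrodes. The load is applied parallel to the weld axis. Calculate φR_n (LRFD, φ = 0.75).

φR_n ≈ 348 kips

E100XX → F_EXX = 100 ksi.
Effective throat t_e = 0.707 × 0.3125 = 0.2209 in.
Total length L = 35 in; A_we = 0.2209 × 35 = 7.733 in².
F_nw = 0.6 F_EXX = 0.6 × 100 = 60 ksi.
φR_n = 0.75 × 60 × 7.733 = 348 kips.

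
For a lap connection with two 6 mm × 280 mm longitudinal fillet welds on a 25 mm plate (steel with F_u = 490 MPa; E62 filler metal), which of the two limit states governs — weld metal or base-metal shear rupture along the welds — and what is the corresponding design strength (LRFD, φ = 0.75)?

φR_n ≈ 663 kN (weld metal governs)

E62XX → F_EXX = 620 MPa.
t_e = 0.707 × 6 = 4.242 mm; L = 560 mm.
Weld metal: φR_n = 0.75 × 0.6 × 620 × 4.242 × 560 × 10⁻³ = 662.8 kN.
Base metal (shear rupture): φR_n = 0.75 × 0.6 × 490 × 25 × 560 × 10⁻³ = 3087 kN.
Governing: weld metal.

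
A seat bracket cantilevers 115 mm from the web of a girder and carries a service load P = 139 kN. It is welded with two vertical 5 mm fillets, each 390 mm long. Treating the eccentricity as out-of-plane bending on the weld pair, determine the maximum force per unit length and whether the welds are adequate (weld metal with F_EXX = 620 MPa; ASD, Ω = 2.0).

L_w = 2 × 390 = 780 mm; section modulus (unit throat) S = 2 × L²/6 = 50700 mm².
Direct shear f_v = P/L_w = 139×10³/780 = 178.2 N/mm.
Moment M = P × e = 139×10³ × 115 = 15985000 N·mm; bending f_b = M/S = 315.3 N/mm.
f_max = √(f_v² + f_b²) = √(178.2² + 315.3²) = 362.2 N/mm.
r_n/Ω = (1/2.0) × 0.6 × 620 × (0.707 × 5) = 657.5 N/mm → adequate.

f_max ≈ 362 N/mm; adequate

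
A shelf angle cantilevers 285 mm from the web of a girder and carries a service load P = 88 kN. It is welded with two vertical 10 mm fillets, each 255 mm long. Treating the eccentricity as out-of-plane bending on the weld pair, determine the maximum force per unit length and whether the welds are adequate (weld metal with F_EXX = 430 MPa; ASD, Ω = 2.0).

L_w = 2 × 255 = 510 mm; section modulus (unit throat) S = 2 × L²/6 = 21680 mm².
Direct shear f_v = P/L_w = 88×10³/510 = 172.5 N/mm.
Moment M = P × e = 88×10³ × 285 = 25080000 N·mm; bending f_b = M/S = 1157 N/mm.
f_max = √(f_v² + f_b²) = √(172.5² + 1157²) = 1170 N/mm.
r_n/Ω = (1/2.0) × 0.6 × 430 × (0.707 × 10) = 912 N/mm → NOT adequate.

f_max ≈ 1170 N/mm; NOT adequate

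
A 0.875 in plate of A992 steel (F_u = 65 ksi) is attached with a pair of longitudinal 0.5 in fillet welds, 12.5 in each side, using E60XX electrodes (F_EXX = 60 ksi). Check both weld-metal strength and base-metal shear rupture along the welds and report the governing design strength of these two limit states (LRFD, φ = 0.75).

φR_n ≈ 239 kips (weld metal governs)

t_e = 0.707 × 0.5 = 0.3535 in; L = 25 in.
Weld metal: φR_n = 0.75 × 0.6 × 60 × 0.3535 × 25 = 238.6 kips.
Base metal (shear rupture): φR_n = 0.75 × 0.6 × 65 × 0.875 × 25 = 639.8 kips.
Governing: weld metal.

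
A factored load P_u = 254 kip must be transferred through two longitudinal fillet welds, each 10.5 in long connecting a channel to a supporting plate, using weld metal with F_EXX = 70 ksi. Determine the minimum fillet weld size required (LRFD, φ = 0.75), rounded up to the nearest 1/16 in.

w = 9/16 in

Total weld length L = 21 in.
Required throat t_e = P_u / (φ × 0.6 F_EXX × L) = 254 / (0.75 × 0.6 × 70 × 21) = 0.384 in.
Required leg w = t_e / 0.707 = 0.5431 in → use 9/16 in.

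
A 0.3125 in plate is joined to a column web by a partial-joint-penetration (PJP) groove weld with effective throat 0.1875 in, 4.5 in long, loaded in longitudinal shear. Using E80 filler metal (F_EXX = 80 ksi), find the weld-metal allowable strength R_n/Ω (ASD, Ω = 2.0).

Effective throat (given) t_e = 0.1875 in.
A_we = 0.1875 × 4.5 = 0.8438 in².
F_nw = 0.6 F_EXX = 48 ksi.
R_n/Ω = (48 × 0.8438) / 2.0 = 20.25 kips.

R_n/Ω ≈ 20.2 kips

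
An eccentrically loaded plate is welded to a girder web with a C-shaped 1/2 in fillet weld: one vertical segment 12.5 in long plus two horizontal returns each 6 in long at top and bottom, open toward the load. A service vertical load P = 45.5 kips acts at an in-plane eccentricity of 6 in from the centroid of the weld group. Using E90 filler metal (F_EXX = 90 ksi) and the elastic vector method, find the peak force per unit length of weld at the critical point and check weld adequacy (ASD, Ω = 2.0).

Total weld length L_w = 24.5 in. Treat welds as unit-width lines.
Centroid: x̄ = 2×6×3 / 24.5 = 1.469 in from the vertical weld.
Polar moment about centroid: J = I_x + I_y = [12.5³/12 + 2×6×6.25²] + [12.5×1.469² + 2(6³/12 + 6×1.531²)] = 722.6 in³.
Direct shear f_v = P/L_w = 45.5 / 24.5 = 1.857 kip/in (vertical).
Torsion M = P·e = 45.5 × 6 = 273 kip·in.
Critical point at (x, y) = (4.531, 6.25) from centroid. f_tx = M·y/J = 2.361 kip/in; f_ty = M·x/J = 1.712 kip/in.
Resultant f_max = √[f_tx² + (f_v + f_ty)²] = √[2.361² + (1.857 + 1.712)²] = 4.279 kip/in.
Capacity per unit length: r_n/Ω = (1/2.0) × 0.6 × 90 × (0.707 × 0.5) = 9.544 kip/in.
4.279 ≤ 9.544 → adequate.

f_max ≈ 4.28 kip/in; adequate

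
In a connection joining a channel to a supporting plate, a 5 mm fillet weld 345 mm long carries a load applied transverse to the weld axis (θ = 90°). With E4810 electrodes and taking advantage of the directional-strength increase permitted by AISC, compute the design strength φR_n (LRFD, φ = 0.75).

E48XX → F_EXX = 480 MPa.
t_e = 0.707 × 5 = 3.535 mm; A_we = 3.535 × 345 = 1220 mm².
Directional factor: 1.0 + 0.5 sin^1.5(90°) = 1.5.
F_nw = 0.6 × 480 × 1.5 = 432 MPa.
φR_n = 0.75 × 432 × 1220 × 10⁻³ = 395.1 kN.

φR_n ≈ 395 kN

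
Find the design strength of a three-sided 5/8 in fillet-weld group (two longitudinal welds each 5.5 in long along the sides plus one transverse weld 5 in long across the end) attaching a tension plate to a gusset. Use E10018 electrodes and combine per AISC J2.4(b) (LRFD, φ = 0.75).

E100XX → F_EXX = 100 ksi.
t_e = 0.707 × 0.625 = 0.4419 in.
R_nwl = 0.6 × 100 × 0.4419 × 11 = 291.6 kips (longitudinal, 2 welds).
R_nwt = 0.6 × 100 × 0.4419 × 5 = 132.6 kips (transverse, base value).
(i) R_nwl + R_nwt = 424.2 kips; (ii) 0.85 R_nwl + 1.5 R_nwt = 446.7 kips.
R_n = max = 446.7 kips [governs: (ii)]; φR_n = 335.1 kips.

φR_n ≈ 335 kips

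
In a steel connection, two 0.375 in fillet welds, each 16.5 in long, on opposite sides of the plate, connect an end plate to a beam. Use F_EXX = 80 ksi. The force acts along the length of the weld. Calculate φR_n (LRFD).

φR_n ≈ 315 kips

Effective throat t_e = 0.707 × 0.375 = 0.2651 in.
Total length L = 33 in; A_we = 0.2651 × 33 = 8.749 in².
F_nw = 0.6 F_EXX = 0.6 × 80 = 48 ksi.
φR_n = 0.75 × 48 × 8.749 = 315 kips.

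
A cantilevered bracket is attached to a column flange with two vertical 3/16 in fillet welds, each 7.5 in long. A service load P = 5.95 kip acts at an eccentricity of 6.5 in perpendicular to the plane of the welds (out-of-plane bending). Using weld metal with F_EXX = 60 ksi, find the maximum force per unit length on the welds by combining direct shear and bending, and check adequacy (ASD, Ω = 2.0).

f_max ≈ 2.1 kip/in; adequate

L_w = 2 × 7.5 = 15 in; section modulus (unit throat) S = 2 × L²/6 = 18.75 in².
Direct shear f_v = P/L_w = 5.95/15 = 0.3967 kip/in.
Moment M = P × e = 5.95 × 6.5 = 38.675 kip·in; bending f_b = M/S = 2.063 kip/in.
f_max = √(f_v² + f_b²) = √(0.3967² + 2.063²) = 2.1 kip/in.
r_n/Ω = (1/2.0) × 0.6 × 60 × (0.707 × 0.1875) = 2.386 kip/in → adequate.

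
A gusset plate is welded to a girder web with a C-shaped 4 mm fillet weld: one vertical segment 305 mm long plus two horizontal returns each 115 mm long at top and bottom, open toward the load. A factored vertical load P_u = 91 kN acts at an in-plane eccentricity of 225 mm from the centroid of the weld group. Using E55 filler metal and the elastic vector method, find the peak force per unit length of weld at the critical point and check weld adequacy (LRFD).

f_max ≈ 539 N/mm; adequate

E55XX → F_EXX = 550 MPa.
Total weld length L_w = 535 mm. Treat welds as unit-width lines.
Centroid: x̄ = 2×115×57.5 / 535 = 24.72 mm from the vertical weld.
Polar moment about centroid: J = I_x + I_y = [305³/12 + 2×115×152.5²] + [305×24.72² + 2(115³/12 + 115×32.78²)] = 8400000 mm³.
Direct shear f_v = P/L_w = 91×10³ / 535 = 170.1 N/mm (vertical).
Torsion M = P·e = 91×10³ × 225 = 20475000 N·mm.
Critical point at (x, y) = (90.28, 152.5) from centroid. f_tx = M·y/J = 371.7 N/mm; f_ty = M·x/J = 220 N/mm.
Resultant f_max = √[f_tx² + (f_v + f_ty)²] = √[371.7² + (170.1 + 220)²] = 538.9 N/mm.
Capacity per unit length: φr_n = 0.75 × 0.6 × 550 × (0.707 × 4) = 699.9 N/mm.
538.9 ≤ 699.9 → adequate.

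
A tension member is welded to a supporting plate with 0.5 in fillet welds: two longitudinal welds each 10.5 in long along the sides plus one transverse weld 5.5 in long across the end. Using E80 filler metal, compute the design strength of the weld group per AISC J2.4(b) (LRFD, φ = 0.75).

E80XX → F_EXX = 80 ksi.
t_e = 0.707 × 0.5 = 0.3535 in.
R_nwl = 0.6 × 80 × 0.3535 × 21 = 356.3 kips (longitudinal, 2 welds).
R_nwt = 0.6 × 80 × 0.3535 × 5.5 = 93.32 kips (transverse, base value).
(i) R_nwl + R_nwt = 449.7 kips; (ii) 0.85 R_nwl + 1.5 R_nwt = 442.9 kips.
R_n = max = 449.7 kips [governs: (i)]; φR_n = 337.2 kips.

φR_n ≈ 337 kips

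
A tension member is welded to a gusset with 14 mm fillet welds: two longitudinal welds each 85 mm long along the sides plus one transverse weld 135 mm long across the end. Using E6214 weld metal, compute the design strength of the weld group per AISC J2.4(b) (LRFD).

E62XX → F_EXX = 620 MPa.
t_e = 0.707 × 14 = 9.898 mm.
R_nwl = 0.6 × 620 × 9.898 × 170 × 10⁻³ = 625.9 kN (longitudinal, 2 welds).
R_nwt = 0.6 × 620 × 9.898 × 135 × 10⁻³ = 497.1 kN (transverse, base value).
(i) R_nwl + R_nwt = 1123 kN; (ii) 0.85 R_nwl + 1.5 R_nwt = 1278 kN.
R_n = max = 1278 kN [governs: (ii)]; φR_n = 958.3 kN.

φR_n ≈ 958 kN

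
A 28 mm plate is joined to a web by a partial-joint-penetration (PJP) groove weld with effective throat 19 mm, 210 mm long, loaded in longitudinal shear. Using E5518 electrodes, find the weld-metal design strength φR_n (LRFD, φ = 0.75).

φR_n ≈ 988 kN

E55XX → F_EXX = 550 MPa.
Effective throat (given) t_e = 19 mm.
A_we = 19 × 210 = 3990 mm².
F_nw = 0.6 F_EXX = 330 MPa.
φR_n = 0.75 × 330 × 3990 × 10⁻³ = 987.5 kN.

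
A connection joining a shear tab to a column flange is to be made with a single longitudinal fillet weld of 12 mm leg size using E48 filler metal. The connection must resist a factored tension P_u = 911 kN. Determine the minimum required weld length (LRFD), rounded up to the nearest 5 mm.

E48XX → F_EXX = 480 MPa.
Throat t_e = 0.707 × 12 = 8.484 mm.
φr_n = 0.75 × 0.6 × 480 × 8.484 × 10⁻³ = 1.833 kN/mm.
L_req = P_u / φr_n = 911 / 1.833 = 497.1 mm total.
Round up → use L = 500 mm.

L = 500 mm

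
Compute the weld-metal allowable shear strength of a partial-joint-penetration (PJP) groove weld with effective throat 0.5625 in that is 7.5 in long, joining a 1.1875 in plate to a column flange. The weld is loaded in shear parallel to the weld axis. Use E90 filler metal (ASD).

R_n/Ω ≈ 114 kip

E90XX → F_EXX = 90 ksi.
Effective throat (given) t_e = 0.5625 in.
A_we = 0.5625 × 7.5 = 4.219 in².
F_nw = 0.6 F_EXX = 54 ksi.
R_n/Ω = (54 × 4.219) / 2.0 = 113.9 kip.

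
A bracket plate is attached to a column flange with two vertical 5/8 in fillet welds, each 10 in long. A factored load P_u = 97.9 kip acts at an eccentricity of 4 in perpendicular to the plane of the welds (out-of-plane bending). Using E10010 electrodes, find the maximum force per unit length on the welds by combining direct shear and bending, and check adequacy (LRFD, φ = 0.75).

f_max ≈ 12.7 kip/in; adequate

E100XX → F_EXX = 100 ksi.
L_w = 2 × 10 = 20 in; section modulus (unit throat) S = 2 × L²/6 = 33.33 in².
Direct shear f_v = P/L_w = 97.9/20 = 4.895 kip/in.
Moment M = P × e = 97.9 × 4 = 391.6 kip·in; bending f_b = M/S = 11.75 kip/in.
f_max = √(f_v² + f_b²) = √(4.895² + 11.75²) = 12.73 kip/in.
φr_n = 0.75 × 0.6 × 100 × (0.707 × 0.625) = 19.88 kip/in → adequate.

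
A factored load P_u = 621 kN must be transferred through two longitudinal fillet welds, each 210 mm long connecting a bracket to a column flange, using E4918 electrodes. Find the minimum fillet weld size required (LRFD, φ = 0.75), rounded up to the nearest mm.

E49XX → F_EXX = 490 MPa.
Total weld length L = 420 mm.
Required throat t_e = P_u / (φ × 0.6 F_EXX × L) = 621 / (0.75 × 0.6 × 490 × 420 × 10⁻³) = 6.706 mm.
Required leg w = t_e / 0.707 = 9.484 mm → use 10 mm.

w = 10 mm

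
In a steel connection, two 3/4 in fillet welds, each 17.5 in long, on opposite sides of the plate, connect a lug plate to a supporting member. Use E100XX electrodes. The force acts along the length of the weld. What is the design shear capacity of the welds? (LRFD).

E100XX → F_EXX = 100 ksi.
Effective throat t_e = 0.707 × 0.75 = 0.5302 in.
Total length L = 35 in; A_we = 0.5302 × 35 = 18.56 in².
F_nw = 0.6 F_EXX = 0.6 × 100 = 60 ksi.
φR_n = 0.75 × 60 × 18.56 = 835.1 kip.

φR_n ≈ 835 kip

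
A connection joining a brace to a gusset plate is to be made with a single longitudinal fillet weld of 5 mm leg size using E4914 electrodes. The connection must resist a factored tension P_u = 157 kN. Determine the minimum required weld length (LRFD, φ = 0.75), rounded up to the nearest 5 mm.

E49XX → F_EXX = 490 MPa.
Throat t_e = 0.707 × 5 = 3.535 mm.
φr_n = 0.75 × 0.6 × 490 × 3.535 × 10⁻³ = 0.7795 kN/mm.
L_req = P_u / φr_n = 157 / 0.7795 = 201.4 mm total.
Round up → use L = 205 mm.

L = 205 mm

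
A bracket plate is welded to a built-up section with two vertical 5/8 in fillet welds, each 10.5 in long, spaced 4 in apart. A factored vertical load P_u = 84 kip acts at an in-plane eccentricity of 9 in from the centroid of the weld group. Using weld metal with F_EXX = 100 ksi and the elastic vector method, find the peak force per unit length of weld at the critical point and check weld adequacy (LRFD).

f_max ≈ 17.2 kip/in; adequate

Total weld length L_w = 21 in. Treat welds as unit-width lines.
Polar moment about centroid: J = 2[d³/12 + d(b/2)²] = 2[10.5³/12 + 10.5×2²] = 276.9 in³.
Direct shear f_v = P/L_w = 84 / 21 = 4 kip/in (vertical).
Torsion M = P·e = 84 × 9 = 756 kip·in.
Critical point at (x, y) = (2, 5.25) from centroid. f_tx = M·y/J = 14.33 kip/in; f_ty = M·x/J = 5.46 kip/in.
Resultant f_max = √[f_tx² + (f_v + f_ty)²] = √[14.33² + (4 + 5.46)²] = 17.17 kip/in.
Capacity per unit length: φr_n = 0.75 × 0.6 × 100 × (0.707 × 0.625) = 19.88 kip/in.
17.17 ≤ 19.88 → adequate.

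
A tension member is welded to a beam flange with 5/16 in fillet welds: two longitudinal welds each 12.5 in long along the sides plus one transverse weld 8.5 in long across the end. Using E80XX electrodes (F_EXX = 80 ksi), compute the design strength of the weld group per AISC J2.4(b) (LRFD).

φR_n ≈ 270 kip

t_e = 0.707 × 0.3125 = 0.2209 in.
R_nwl = 0.6 × 80 × 0.2209 × 25 = 265.1 kip (longitudinal, 2 welds).
R_nwt = 0.6 × 80 × 0.2209 × 8.5 = 90.14 kip (transverse, base value).
(i) R_nwl + R_nwt = 355.3 kip; (ii) 0.85 R_nwl + 1.5 R_nwt = 360.6 kip.
R_n = max = 360.6 kip [governs: (ii)]; φR_n = 270.4 kip.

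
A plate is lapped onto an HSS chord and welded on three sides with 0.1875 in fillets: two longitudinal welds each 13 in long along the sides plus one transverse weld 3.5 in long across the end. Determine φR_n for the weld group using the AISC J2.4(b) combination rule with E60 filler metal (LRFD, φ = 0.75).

E60XX → F_EXX = 60 ksi.
t_e = 0.707 × 0.1875 = 0.1326 in.
R_nwl = 0.6 × 60 × 0.1326 × 26 = 124.1 kips (longitudinal, 2 welds).
R_nwt = 0.6 × 60 × 0.1326 × 3.5 = 16.7 kips (transverse, base value).
(i) R_nwl + R_nwt = 140.8 kips; (ii) 0.85 R_nwl + 1.5 R_nwt = 130.5 kips.
R_n = max = 140.8 kips [governs: (i)]; φR_n = 105.6 kips.

φR_n ≈ 106 kips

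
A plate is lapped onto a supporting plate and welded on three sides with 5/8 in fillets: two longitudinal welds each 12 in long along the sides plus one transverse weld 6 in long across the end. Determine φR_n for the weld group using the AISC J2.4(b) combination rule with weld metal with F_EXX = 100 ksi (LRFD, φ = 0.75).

φR_n ≈ 597 kip

t_e = 0.707 × 0.625 = 0.4419 in.
R_nwl = 0.6 × 100 × 0.4419 × 24 = 636.3 kip (longitudinal, 2 welds).
R_nwt = 0.6 × 100 × 0.4419 × 6 = 159.1 kip (transverse, base value).
(i) R_nwl + R_nwt = 795.4 kip; (ii) 0.85 R_nwl + 1.5 R_nwt = 779.5 kip.
R_n = max = 795.4 kip [governs: (i)]; φR_n = 596.5 kip.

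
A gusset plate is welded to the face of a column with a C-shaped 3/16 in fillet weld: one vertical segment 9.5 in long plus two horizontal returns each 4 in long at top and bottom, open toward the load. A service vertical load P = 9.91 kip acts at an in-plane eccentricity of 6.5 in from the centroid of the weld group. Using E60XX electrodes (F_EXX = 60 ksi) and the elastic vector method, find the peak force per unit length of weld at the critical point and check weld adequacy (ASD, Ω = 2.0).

f_max ≈ 1.68 kip/in; adequate

Total weld length L_w = 17.5 in. Treat welds as unit-width lines.
Centroid: x̄ = 2×4×2 / 17.5 = 0.9143 in from the vertical weld.
Polar moment about centroid: J = I_x + I_y = [9.5³/12 + 2×4×4.75²] + [9.5×0.9143² + 2(4³/12 + 4×1.086²)] = 280 in³.
Direct shear f_v = P/L_w = 9.91 / 17.5 = 0.5663 kip/in (vertical).
Torsion M = P·e = 9.91 × 6.5 = 64.415 kip·in.
Critical point at (x, y) = (3.086, 4.75) from centroid. f_tx = M·y/J = 1.093 kip/in; f_ty = M·x/J = 0.7099 kip/in.
Resultant f_max = √[f_tx² + (f_v + f_ty)²] = √[1.093² + (0.5663 + 0.7099)²] = 1.68 kip/in.
Capacity per unit length: r_n/Ω = (1/2.0) × 0.6 × 60 × (0.707 × 0.1875) = 2.386 kip/in.
1.68 ≤ 2.386 → adequate.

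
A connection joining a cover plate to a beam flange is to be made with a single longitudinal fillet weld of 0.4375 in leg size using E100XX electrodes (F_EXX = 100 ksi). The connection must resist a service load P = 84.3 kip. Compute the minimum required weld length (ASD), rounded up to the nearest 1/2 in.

L = 9.5 in

Throat t_e = 0.707 × 0.4375 = 0.3093 in.
r_n/Ω = (0.6 × 100 × 0.3093) / 2.0 = 9.279 kip/in.
L_req = P / (r_n/Ω) = 84.3 / 9.279 = 9.085 in total.
Round up → use L = 9.5 in.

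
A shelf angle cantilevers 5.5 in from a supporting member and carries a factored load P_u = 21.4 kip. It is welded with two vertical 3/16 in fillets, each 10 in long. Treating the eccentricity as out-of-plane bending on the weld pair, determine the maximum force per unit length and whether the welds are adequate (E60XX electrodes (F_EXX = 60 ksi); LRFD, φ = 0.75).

L_w = 2 × 10 = 20 in; section modulus (unit throat) S = 2 × L²/6 = 33.33 in².
Direct shear f_v = P/L_w = 21.4/20 = 1.07 kip/in.
Moment M = P × e = 21.4 × 5.5 = 117.7 kip·in; bending f_b = M/S = 3.531 kip/in.
f_max = √(f_v² + f_b²) = √(1.07² + 3.531²) = 3.69 kip/in.
φr_n = 0.75 × 0.6 × 60 × (0.707 × 0.1875) = 3.579 kip/in → NOT adequate.

f_max ≈ 3.69 kip/in; NOT adequate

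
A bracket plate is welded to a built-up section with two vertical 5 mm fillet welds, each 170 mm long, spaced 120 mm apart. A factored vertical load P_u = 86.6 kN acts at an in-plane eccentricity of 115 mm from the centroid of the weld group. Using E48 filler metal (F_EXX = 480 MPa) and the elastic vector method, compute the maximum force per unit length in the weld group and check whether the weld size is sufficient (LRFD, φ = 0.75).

Total weld length L_w = 340 mm. Treat welds as unit-width lines.
Polar moment about centroid: J = 2[d³/12 + d(b/2)²] = 2[170³/12 + 170×60²] = 2043000 mm³.
Direct shear f_v = P/L_w = 86.6×10³ / 340 = 254.7 N/mm (vertical).
Torsion M = P·e = 86.6×10³ × 115 = 9959000 N·mm.
Critical point at (x, y) = (60, 85) from centroid. f_tx = M·y/J = 414.4 N/mm; f_ty = M·x/J = 292.5 N/mm.
Resultant f_max = √[f_tx² + (f_v + f_ty)²] = √[414.4² + (254.7 + 292.5)²] = 686.4 N/mm.
Capacity per unit length: φr_n = 0.75 × 0.6 × 480 × (0.707 × 5) = 763.6 N/mm.
686.4 ≤ 763.6 → adequate.

f_max ≈ 686 N/mm; adequate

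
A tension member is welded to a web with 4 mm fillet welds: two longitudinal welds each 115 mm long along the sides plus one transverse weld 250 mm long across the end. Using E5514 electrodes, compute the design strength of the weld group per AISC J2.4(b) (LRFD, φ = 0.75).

φR_n ≈ 399 kN

E55XX → F_EXX = 550 MPa.
t_e = 0.707 × 4 = 2.828 mm.
R_nwl = 0.6 × 550 × 2.828 × 230 × 10⁻³ = 214.6 kN (longitudinal, 2 welds).
R_nwt = 0.6 × 550 × 2.828 × 250 × 10⁻³ = 233.3 kN (transverse, base value).
(i) R_nwl + R_nwt = 448 kN; (ii) 0.85 R_nwl + 1.5 R_nwt = 532.4 kN.
R_n = max = 532.4 kN [governs: (ii)]; φR_n = 399.3 kN.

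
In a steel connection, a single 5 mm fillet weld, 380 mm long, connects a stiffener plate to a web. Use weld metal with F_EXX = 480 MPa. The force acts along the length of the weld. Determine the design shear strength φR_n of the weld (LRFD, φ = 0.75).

Effective throat t_e = 0.707 × 5 = 3.535 mm.
Total length L = 380 mm; A_we = 3.535 × 380 = 1343 mm².
F_nw = 0.6 F_EXX = 0.6 × 480 = 288 MPa.
φR_n = 0.75 × 288 × 1343 × 10⁻³ = 290.2 kN.

φR_n ≈ 290 kN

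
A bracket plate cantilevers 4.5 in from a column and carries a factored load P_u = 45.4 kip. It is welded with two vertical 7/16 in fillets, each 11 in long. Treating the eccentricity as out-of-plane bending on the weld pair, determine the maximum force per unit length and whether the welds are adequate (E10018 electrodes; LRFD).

f_max ≈ 5.47 kip/in; adequate

E100XX → F_EXX = 100 ksi.
L_w = 2 × 11 = 22 in; section modulus (unit throat) S = 2 × L²/6 = 40.33 in².
Direct shear f_v = P/L_w = 45.4/22 = 2.064 kip/in.
Moment M = P × e = 45.4 × 4.5 = 204.3 kip·in; bending f_b = M/S = 5.065 kip/in.
f_max = √(f_v² + f_b²) = √(2.064² + 5.065²) = 5.47 kip/in.
φr_n = 0.75 × 0.6 × 100 × (0.707 × 0.4375) = 13.92 kip/in → adequate.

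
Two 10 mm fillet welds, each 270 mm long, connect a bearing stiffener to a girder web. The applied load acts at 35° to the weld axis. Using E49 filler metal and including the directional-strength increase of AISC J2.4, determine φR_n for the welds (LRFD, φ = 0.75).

E49XX → F_EXX = 490 MPa.
t_e = 0.707 × 10 = 7.07 mm; A_we = 7.07 × 540 = 3818 mm².
Directional factor: 1.0 + 0.5 sin^1.5(35°) = 1.217.
F_nw = 0.6 × 490 × 1.217 = 357.9 MPa.
φR_n = 0.75 × 357.9 × 3818 × 10⁻³ = 1025 kN.

φR_n ≈ 1020 kN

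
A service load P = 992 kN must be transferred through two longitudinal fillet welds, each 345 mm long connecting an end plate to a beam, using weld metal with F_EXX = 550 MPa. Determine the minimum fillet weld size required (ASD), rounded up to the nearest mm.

w = 13 mm

Total weld length L = 690 mm.
Required throat t_e = P × Ω / (0.6 F_EXX × L) = 992 × 2.0 / (0.6 × 550 × 690 × 10⁻³) = 8.713 mm.
Required leg w = t_e / 0.707 = 12.32 mm → use 13 mm.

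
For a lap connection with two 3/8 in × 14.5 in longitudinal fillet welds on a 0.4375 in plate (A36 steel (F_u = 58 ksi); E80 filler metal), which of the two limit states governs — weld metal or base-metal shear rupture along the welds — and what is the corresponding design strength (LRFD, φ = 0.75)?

φR_n ≈ 277 kips (weld metal governs)

E80XX → F_EXX = 80 ksi.
t_e = 0.707 × 0.375 = 0.2651 in; L = 29 in.
Weld metal: φR_n = 0.75 × 0.6 × 80 × 0.2651 × 29 = 276.8 kips.
Base metal (shear rupture): φR_n = 0.75 × 0.6 × 58 × 0.4375 × 29 = 331.1 kips.
Governing: weld metal.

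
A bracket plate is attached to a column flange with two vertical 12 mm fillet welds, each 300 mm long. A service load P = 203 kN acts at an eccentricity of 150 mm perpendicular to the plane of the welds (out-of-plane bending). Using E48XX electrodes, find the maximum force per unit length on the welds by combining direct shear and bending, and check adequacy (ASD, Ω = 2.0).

E48XX → F_EXX = 480 MPa.
L_w = 2 × 300 = 600 mm; section modulus (unit throat) S = 2 × L²/6 = 30000 mm².
Direct shear f_v = P/L_w = 203×10³/600 = 338.3 N/mm.
Moment M = P × e = 203×10³ × 150 = 30450000 N·mm; bending f_b = M/S = 1015 N/mm.
f_max = √(f_v² + f_b²) = √(338.3² + 1015²) = 1070 N/mm.
r_n/Ω = (1/2.0) × 0.6 × 480 × (0.707 × 12) = 1222 N/mm → adequate.

f_max ≈ 1070 N/mm; adequate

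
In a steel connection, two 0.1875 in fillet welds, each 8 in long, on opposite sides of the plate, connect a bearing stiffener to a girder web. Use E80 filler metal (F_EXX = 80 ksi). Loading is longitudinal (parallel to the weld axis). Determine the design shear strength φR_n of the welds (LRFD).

φR_n ≈ 76.4 kips

Effective throat t_e = 0.707 × 0.1875 = 0.1326 in.
Total length L = 16 in; A_we = 0.1326 × 16 = 2.121 in².
F_nw = 0.6 F_EXX = 0.6 × 80 = 48 ksi.
φR_n = 0.75 × 48 × 2.121 = 76.36 kips.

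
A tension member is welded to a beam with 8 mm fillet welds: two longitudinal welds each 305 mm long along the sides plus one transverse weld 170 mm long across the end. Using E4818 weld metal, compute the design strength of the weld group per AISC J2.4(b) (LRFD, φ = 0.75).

φR_n ≈ 953 kN

E48XX → F_EXX = 480 MPa.
t_e = 0.707 × 8 = 5.656 mm.
R_nwl = 0.6 × 480 × 5.656 × 610 × 10⁻³ = 993.6 kN (longitudinal, 2 welds).
R_nwt = 0.6 × 480 × 5.656 × 170 × 10⁻³ = 276.9 kN (transverse, base value).
(i) R_nwl + R_nwt = 1271 kN; (ii) 0.85 R_nwl + 1.5 R_nwt = 1260 kN.
R_n = max = 1271 kN [governs: (i)]; φR_n = 952.9 kN.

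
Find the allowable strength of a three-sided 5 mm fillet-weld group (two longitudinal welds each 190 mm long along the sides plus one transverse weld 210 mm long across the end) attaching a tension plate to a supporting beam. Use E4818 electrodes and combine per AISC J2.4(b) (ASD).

R_n/Ω ≈ 325 kN

E48XX → F_EXX = 480 MPa.
t_e = 0.707 × 5 = 3.535 mm.
R_nwl = 0.6 × 480 × 3.535 × 380 × 10⁻³ = 386.9 kN (longitudinal, 2 welds).
R_nwt = 0.6 × 480 × 3.535 × 210 × 10⁻³ = 213.8 kN (transverse, base value).
(i) R_nwl + R_nwt = 600.7 kN; (ii) 0.85 R_nwl + 1.5 R_nwt = 649.5 kN.
R_n = max = 649.5 kN [governs: (ii)]; R_n/Ω = 324.8 kN.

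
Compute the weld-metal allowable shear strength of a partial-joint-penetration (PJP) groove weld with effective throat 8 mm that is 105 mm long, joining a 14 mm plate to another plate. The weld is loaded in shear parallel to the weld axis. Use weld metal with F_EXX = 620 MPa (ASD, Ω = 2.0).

Effective throat (given) t_e = 8 mm.
A_we = 8 × 105 = 840 mm².
F_nw = 0.6 F_EXX = 372 MPa.
R_n/Ω = (372 × 840) / 2.0 × 10⁻³ = 156.2 kN.

R_n/Ω ≈ 156 kN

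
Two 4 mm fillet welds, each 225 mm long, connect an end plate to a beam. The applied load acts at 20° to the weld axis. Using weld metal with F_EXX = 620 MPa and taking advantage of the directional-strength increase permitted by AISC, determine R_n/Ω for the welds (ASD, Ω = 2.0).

t_e = 0.707 × 4 = 2.828 mm; A_we = 2.828 × 450 = 1273 mm².
Directional factor: 1.0 + 0.5 sin^1.5(20°) = 1.1.
F_nw = 0.6 × 620 × 1.1 = 409.2 MPa.
R_n/Ω = (409.2 × 1273) / 2.0 × 10⁻³ = 260.4 kN.

R_n/Ω ≈ 260 kN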